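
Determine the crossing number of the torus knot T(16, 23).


For a torus knot T(p, q) with gcd(p,q)=1,
the crossing number is min(p*(q-1), q*(p-1)).
p*(q-1) = 16*22 = 352
q*(p-1) = 23*15 = 345
min(352, 345) = 345

345


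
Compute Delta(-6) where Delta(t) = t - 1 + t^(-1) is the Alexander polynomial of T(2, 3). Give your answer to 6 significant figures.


Substituting t = -6 into Delta(t) = t - 1 + t^(-1):
Term values: (-6) + (-1) + (-0.166667)
Sum = -7.166666667
Rounded to 6 significant figures: -7.16667

-7.16667


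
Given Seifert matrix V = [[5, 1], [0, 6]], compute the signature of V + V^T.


Step 1: V + V^T = [[10, 1], [1, 12]]
Step 2: trace = 22, det = 119
Step 3: Discriminant = 22^2 - 4*119 = 8
Step 4: Eigenvalues: 12.4142, 9.58579
Step 5: Signature = (# positive eigenvalues) - (# negative eigenvalues) = 2

2


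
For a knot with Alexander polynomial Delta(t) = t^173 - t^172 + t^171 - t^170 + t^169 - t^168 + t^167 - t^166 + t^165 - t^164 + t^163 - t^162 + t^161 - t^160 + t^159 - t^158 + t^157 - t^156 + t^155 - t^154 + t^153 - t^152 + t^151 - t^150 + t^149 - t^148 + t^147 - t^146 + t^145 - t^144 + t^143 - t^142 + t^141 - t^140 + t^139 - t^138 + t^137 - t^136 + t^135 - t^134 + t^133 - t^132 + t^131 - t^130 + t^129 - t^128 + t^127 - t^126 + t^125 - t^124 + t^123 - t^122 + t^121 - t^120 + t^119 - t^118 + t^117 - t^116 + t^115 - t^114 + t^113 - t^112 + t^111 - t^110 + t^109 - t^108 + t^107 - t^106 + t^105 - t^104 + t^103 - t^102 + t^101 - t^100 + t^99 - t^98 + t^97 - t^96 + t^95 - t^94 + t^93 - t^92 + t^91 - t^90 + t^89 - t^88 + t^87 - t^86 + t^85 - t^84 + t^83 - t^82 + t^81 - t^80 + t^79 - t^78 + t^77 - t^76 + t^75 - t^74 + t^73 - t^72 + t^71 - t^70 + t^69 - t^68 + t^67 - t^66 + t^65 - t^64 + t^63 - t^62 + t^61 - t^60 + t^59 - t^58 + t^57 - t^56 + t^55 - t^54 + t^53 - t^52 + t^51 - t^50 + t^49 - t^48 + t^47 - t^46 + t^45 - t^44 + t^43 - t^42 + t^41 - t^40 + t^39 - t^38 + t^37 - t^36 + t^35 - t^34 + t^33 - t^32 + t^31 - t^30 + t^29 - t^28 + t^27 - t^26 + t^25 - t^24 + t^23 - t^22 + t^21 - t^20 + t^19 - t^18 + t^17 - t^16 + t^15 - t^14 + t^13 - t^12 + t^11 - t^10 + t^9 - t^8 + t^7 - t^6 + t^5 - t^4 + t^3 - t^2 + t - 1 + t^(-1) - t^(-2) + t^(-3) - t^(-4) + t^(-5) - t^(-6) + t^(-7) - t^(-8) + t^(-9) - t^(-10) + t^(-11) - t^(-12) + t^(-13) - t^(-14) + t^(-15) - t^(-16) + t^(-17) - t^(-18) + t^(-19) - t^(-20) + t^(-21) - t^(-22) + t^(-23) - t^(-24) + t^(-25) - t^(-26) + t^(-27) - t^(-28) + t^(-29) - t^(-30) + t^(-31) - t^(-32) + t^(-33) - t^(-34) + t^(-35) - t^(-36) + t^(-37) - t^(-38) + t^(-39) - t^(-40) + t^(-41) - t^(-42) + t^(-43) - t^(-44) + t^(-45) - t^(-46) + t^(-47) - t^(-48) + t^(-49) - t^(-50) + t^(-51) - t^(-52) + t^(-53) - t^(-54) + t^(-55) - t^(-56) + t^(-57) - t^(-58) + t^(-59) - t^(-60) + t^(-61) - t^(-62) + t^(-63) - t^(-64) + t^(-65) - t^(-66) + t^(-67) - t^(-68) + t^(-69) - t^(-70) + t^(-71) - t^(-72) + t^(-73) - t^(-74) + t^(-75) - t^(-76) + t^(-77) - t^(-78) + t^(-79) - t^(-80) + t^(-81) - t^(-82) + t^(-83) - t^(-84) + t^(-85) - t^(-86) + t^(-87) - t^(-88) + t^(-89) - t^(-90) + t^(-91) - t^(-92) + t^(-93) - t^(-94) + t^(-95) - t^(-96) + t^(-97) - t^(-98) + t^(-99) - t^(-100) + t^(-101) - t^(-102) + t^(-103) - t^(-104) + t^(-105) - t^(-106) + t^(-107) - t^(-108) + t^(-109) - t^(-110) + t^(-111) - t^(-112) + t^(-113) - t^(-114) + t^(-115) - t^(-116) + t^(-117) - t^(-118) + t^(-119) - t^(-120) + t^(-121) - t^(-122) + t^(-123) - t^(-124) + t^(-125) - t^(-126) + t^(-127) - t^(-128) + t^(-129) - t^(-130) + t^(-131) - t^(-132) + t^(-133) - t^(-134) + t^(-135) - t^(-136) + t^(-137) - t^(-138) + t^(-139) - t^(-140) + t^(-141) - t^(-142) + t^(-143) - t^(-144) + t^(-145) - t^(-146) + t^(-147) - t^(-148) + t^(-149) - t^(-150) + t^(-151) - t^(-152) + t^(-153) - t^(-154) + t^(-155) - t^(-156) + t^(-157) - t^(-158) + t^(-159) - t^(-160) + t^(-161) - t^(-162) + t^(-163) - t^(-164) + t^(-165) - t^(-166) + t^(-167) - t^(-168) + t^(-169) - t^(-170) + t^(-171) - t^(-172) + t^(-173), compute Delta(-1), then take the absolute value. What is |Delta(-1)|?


Step 1: The polynomial has 347 terms with alternating signs, exponents from 173 down to -173.
Step 2: Substitute t = -1. The i-th term has coefficient (-1)^i and exponent (m-i),
  so its value is (-1)^i * (-1)^(m-i) = (-1)^m = -1 for every i.
Step 3: All 347 terms equal -1, so Delta(-1) = 347 * (-1) = -347
Step 4: |Delta(-1)| = 347

347


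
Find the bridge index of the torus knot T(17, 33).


The bridge number of T(p,q) is min(p,q).
min(17, 33) = 17

17


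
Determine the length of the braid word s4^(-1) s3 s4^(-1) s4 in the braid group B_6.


The word length counts the number of generators (including inverses).
Listing each generator: s4^(-1), s3, s4^(-1), s4
There are 4 generators in this braid word.

4


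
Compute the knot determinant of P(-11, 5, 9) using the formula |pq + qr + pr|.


Step 1: Compute pq + qr + pr.
pq = (-11)*5 = -55
qr = 5*9 = 45
pr = (-11)*9 = -99
pq + qr + pr = -55 + 45 + (-99) = -109
Step 2: Take absolute value.
det(P(-11,5,9)) = |-109| = 109

109


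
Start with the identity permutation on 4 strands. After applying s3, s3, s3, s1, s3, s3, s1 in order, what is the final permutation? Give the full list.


Starting with identity [1, 2, 3, 4].
Apply generators in sequence:
  After s3: [1, 2, 4, 3]
  After s3: [1, 2, 3, 4]
  After s3: [1, 2, 4, 3]
  After s1: [2, 1, 4, 3]
  After s3: [2, 1, 3, 4]
  After s3: [2, 1, 4, 3]
  After s1: [1, 2, 4, 3]
Final permutation: [1, 2, 4, 3]

[1, 2, 4, 3]


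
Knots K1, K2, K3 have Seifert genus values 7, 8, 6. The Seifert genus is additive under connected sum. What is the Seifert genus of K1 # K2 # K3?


The Seifert genus is additive under connected sum.
Seifert genus(K1 # K2 # K3) = (7) + (8) + (6)
= 21

21


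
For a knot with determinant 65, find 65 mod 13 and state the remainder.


Step 1: A knot is p-colorable if and only if p divides its determinant.
Step 2: Compute 65 mod 13.
65 = 5 * 13 + 0
Step 3: 65 mod 13 = 0
Step 4: The knot is 13-colorable: yes

0


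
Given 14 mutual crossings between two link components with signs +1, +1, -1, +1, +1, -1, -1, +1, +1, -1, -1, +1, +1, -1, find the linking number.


Step 1: Count positive crossings: 8
Step 2: Count negative crossings: 6
Step 3: Sum of signs = 8 - 6 = 2
Step 4: Linking number = sum/2 = 2/2 = 1

1


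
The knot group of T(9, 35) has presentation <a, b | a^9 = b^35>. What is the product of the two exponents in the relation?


The relation is a^9 = b^35.
Product of exponents = 9 * 35
= 315

315


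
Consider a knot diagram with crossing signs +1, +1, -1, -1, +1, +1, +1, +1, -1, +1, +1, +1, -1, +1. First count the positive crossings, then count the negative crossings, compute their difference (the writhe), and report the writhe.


Step 1: Count positive crossings (+1).
Positive crossings: 10
Step 2: Count negative crossings (-1).
Negative crossings: 4
Step 3: Writhe = (positive) - (negative)
w = 10 - 4 = 6
Step 4: |w| = 6, and w is positive

6


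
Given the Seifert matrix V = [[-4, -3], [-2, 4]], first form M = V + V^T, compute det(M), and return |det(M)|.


Step 1: Form V + V^T where V = [[-4, -3], [-2, 4]]
  V^T = [[-4, -2], [-3, 4]]
  V + V^T = [[-8, -5], [-5, 8]]
Step 2: det(V + V^T) = (-8)*8 - (-5)*(-5)
  = -64 - 25 = -89
Step 3: Knot determinant = |det(V + V^T)| = |-89| = 89

89


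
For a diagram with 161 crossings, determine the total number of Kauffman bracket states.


Each crossing contributes 2 choices (A-smoothing or B-smoothing).
Total states = 2^161 = 2923003274661805836407369665432566039311865085952

2923003274661805836407369665432566039311865085952


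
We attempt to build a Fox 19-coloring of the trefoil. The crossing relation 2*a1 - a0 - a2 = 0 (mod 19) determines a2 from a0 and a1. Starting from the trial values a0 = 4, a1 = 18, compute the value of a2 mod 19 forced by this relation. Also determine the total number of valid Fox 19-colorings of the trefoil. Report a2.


Step 1: Apply the given crossing relation 2*a1 - a0 - a2 = 0 (mod 19).
  a2 = 2*a1 - a0 mod 19
  a2 = 2*18 - 4 mod 19
  a2 = 36 - 4 mod 19
  a2 = 32 mod 19 = 13
Step 2: The trefoil has determinant 3.
  Number of Fox p-colorings (p prime) is p^2 if p = 3, else p.
  Since 19 does not divide 3, only trivial (constant) colorings exist.
  (So the trial a0 = 4, a1 = 18 with a0 != a1 does NOT extend to a valid coloring of the whole trefoil: the other two crossing relations require 3*(a1 - a0) = 0 (mod 19), which fails.)
  Total colorings = 19
Step 3: a2 = 13, total Fox 19-colorings = 19

13


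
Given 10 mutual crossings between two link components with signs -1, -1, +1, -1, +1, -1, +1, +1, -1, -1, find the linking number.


Step 1: Count positive crossings: 4
Step 2: Count negative crossings: 6
Step 3: Sum of signs = 4 - 6 = -2
Step 4: Linking number = sum/2 = -2/2 = -1

-1


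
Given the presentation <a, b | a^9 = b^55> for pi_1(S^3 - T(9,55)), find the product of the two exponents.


The relation is a^9 = b^55.
Product of exponents = 9 * 55
= 495

495


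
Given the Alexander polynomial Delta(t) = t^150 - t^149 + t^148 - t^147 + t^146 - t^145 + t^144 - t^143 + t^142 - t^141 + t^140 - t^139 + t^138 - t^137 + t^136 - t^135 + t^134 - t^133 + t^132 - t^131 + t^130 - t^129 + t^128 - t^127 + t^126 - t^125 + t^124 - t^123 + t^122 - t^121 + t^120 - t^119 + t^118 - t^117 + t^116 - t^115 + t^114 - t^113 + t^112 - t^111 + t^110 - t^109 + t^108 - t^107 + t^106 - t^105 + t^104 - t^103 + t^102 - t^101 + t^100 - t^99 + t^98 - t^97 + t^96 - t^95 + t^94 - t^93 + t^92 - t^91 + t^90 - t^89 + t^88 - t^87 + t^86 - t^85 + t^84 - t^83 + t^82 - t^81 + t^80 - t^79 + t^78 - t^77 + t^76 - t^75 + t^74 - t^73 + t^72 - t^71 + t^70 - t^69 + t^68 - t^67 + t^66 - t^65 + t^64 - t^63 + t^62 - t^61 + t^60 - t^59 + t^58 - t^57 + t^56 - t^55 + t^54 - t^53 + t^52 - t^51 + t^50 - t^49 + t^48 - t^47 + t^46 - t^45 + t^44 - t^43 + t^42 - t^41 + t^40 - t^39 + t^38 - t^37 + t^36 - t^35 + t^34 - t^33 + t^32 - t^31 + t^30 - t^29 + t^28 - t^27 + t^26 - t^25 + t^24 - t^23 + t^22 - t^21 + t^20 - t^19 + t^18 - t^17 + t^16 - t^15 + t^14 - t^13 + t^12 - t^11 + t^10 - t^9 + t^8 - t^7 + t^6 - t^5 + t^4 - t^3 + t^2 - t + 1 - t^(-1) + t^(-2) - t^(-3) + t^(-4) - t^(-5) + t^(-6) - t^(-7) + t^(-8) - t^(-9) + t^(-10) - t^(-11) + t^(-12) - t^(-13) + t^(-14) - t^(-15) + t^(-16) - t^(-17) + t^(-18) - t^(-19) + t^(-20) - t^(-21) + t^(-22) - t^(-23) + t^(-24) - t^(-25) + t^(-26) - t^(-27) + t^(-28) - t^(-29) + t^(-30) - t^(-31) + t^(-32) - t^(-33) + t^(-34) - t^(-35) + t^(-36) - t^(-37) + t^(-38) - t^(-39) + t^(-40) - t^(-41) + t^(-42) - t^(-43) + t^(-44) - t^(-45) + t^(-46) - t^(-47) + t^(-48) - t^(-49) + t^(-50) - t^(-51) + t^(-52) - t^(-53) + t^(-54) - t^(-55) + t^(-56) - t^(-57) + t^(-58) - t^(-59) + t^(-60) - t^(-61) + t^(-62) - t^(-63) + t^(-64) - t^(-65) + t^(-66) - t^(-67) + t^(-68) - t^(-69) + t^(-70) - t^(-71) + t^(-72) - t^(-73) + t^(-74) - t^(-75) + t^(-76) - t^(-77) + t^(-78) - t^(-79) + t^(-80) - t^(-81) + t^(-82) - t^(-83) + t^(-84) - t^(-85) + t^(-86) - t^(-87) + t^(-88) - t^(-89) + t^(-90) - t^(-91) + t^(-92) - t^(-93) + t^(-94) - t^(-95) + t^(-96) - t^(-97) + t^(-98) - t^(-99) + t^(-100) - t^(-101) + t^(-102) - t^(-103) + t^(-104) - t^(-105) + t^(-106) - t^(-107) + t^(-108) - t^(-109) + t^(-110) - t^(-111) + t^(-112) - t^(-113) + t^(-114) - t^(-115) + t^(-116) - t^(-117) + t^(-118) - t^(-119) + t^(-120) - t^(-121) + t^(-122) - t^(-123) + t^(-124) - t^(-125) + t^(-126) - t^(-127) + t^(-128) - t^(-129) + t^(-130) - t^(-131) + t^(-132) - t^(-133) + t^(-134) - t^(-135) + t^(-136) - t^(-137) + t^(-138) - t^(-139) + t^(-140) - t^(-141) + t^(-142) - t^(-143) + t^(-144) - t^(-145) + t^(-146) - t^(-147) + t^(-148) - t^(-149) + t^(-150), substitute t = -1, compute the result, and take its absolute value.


Step 1: The polynomial has 301 terms with alternating signs, exponents from 150 down to -150.
Step 2: Substitute t = -1. The i-th term has coefficient (-1)^i and exponent (m-i),
  so its value is (-1)^i * (-1)^(m-i) = (-1)^m = 1 for every i.
Step 3: All 301 terms equal 1, so Delta(-1) = 301 * (1) = 301
Step 4: |Delta(-1)| = 301

301


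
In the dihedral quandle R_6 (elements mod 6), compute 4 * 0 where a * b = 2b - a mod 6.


4 * 0 = 2*0 - 4 mod 6
= 0 - 4 mod 6
= -4 mod 6 = 2

2


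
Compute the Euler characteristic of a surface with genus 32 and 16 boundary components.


chi = 2 - 2g - b
= 2 - 2*32 - 16
= 2 - 64 - 16 = -78

-78


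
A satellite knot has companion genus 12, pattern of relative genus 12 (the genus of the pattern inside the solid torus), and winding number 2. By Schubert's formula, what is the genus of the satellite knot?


Schubert: g(satellite) = g_rel(pattern) + |winding| * g(companion),
where g_rel(pattern) is the genus of the pattern relative to the solid torus.
= 12 + 2 * 12
= 12 + 24 = 36

36


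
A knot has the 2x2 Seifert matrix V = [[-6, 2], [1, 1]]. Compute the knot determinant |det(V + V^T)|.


Step 1: Form V + V^T where V = [[-6, 2], [1, 1]]
  V^T = [[-6, 1], [2, 1]]
  V + V^T = [[-12, 3], [3, 2]]
Step 2: det(V + V^T) = (-12)*2 - 3*3
  = -24 - 9 = -33
Step 3: Knot determinant = |det(V + V^T)| = |-33| = 33

33


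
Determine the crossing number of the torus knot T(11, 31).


For a torus knot T(p, q) with gcd(p,q)=1,
the crossing number is min(p*(q-1), q*(p-1)).
p*(q-1) = 11*30 = 330
q*(p-1) = 31*10 = 310
min(330, 310) = 310

310


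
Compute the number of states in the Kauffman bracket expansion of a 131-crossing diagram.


Each crossing contributes 2 choices (A-smoothing or B-smoothing).
Total states = 2^131 = 2722258935367507707706996859454145691648

2722258935367507707706996859454145691648


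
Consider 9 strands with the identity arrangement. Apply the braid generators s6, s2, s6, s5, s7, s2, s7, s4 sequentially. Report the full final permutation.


Starting with identity [1, 2, 3, 4, 5, 6, 7, 8, 9].
Apply generators in sequence:
  After s6: [1, 2, 3, 4, 5, 7, 6, 8, 9]
  After s2: [1, 3, 2, 4, 5, 7, 6, 8, 9]
  After s6: [1, 3, 2, 4, 5, 6, 7, 8, 9]
  After s5: [1, 3, 2, 4, 6, 5, 7, 8, 9]
  After s7: [1, 3, 2, 4, 6, 5, 8, 7, 9]
  After s2: [1, 2, 3, 4, 6, 5, 8, 7, 9]
  After s7: [1, 2, 3, 4, 6, 5, 7, 8, 9]
  After s4: [1, 2, 3, 6, 4, 5, 7, 8, 9]
Final permutation: [1, 2, 3, 6, 4, 5, 7, 8, 9]

[1, 2, 3, 6, 4, 5, 7, 8, 9]


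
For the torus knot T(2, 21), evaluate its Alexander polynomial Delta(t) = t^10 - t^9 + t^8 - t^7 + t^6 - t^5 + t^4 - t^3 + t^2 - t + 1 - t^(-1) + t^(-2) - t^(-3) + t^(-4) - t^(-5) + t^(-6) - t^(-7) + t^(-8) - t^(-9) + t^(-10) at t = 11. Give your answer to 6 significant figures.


Substituting t = 11 into Delta(t) = t^10 - t^9 + t^8 - t^7 + t^6 - t^5 + t^4 - t^3 + t^2 - t + 1 - t^(-1) + t^(-2) - t^(-3) + t^(-4) - t^(-5) + t^(-6) - t^(-7) + t^(-8) - t^(-9) + t^(-10):
Term values: (25937424601) + (-2357947691) + (214358881) + (-19487171) + (1771561) + (-161051) + (14641) + (-1331) + (121) + (-11) + (1) + (-0.0909091) + (0.00826446) + (-0.000751315) + (6.83013e-05) + (-6.20921e-06) + (5.64474e-07) + (-5.13158e-08) + (4.66507e-09) + (-4.24098e-10) + (3.85543e-11)
Sum = 2.377597255e+10
Rounded to 6 significant figures: 2.3776e+10

2.3776e+10


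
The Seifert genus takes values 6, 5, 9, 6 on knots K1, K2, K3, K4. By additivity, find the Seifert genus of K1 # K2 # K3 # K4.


The Seifert genus is additive under connected sum.
Seifert genus(K1 # K2 # K3 # K4) = (6) + (5) + (9) + (6)
= 26

26


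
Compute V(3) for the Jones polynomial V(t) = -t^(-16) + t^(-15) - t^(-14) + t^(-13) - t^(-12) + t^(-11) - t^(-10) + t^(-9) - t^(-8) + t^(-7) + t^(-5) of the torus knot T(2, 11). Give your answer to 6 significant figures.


Substituting t = 3 into V(t) = -t^(-16) + t^(-15) - t^(-14) + t^(-13) - t^(-12) + t^(-11) - t^(-10) + t^(-9) - t^(-8) + t^(-7) + t^(-5):
  (-)t^(-16) = -2.32306e-08
  (+)t^(-15) = 6.96917e-08
  (-)t^(-14) = -2.09075e-07
  (+)t^(-13) = 6.27225e-07
  (-)t^(-12) = -1.88168e-06
  (+)t^(-11) = 5.64503e-06
  (-)t^(-10) = -1.69351e-05
  (+)t^(-9) = 5.08053e-05
  (-)t^(-8) = -0.000152416
  (+)t^(-7) = 0.000457247
  (+)t^(-5) = 0.00411523
Sum = (-2.32306e-08) + (6.96917e-08) + (-2.09075e-07) + (6.27225e-07) + (-1.88168e-06) + (5.64503e-06) + (-1.69351e-05) + (5.08053e-05) + (-0.000152416) + (0.000457247) + (0.00411523)
= 0.004458156058
Rounded to 6 significant figures: 0.00445816

0.00445816


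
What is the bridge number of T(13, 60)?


The bridge number of T(p,q) is min(p,q).
min(13, 60) = 13

13


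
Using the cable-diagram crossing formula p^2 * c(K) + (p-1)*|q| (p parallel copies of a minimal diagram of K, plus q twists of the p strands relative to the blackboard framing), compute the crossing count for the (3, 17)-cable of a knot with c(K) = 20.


Step 1: Each of the c(K) crossings of the companion diagram becomes p*p = p^2 crossings among the p parallel strands, and each of the |q| twists s_1 s_2 ... s_(p-1) adds (p-1) crossings.
  Crossings = p^2 * c(K) + (p-1)*|q|
Step 2: = 3^2 * 20 + (3-1)*17
Step 3: = 9*20 + 2*17
Step 4: = 180 + 34 = 214

214


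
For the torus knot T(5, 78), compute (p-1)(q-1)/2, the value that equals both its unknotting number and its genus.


For a torus knot T(p,q), both the unknotting number and genus equal (p-1)(q-1)/2.
= (5-1)(78-1)/2
= 4*77/2
= 308/2 = 154

154


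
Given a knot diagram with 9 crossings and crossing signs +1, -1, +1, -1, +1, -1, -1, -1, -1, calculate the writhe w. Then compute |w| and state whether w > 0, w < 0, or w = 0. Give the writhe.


Step 1: Count positive crossings (+1).
Positive crossings: 3
Step 2: Count negative crossings (-1).
Negative crossings: 6
Step 3: Writhe = (positive) - (negative)
w = 3 - 6 = -3
Step 4: |w| = 3, and w is negative

-3


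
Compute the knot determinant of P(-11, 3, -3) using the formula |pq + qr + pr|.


Step 1: Compute pq + qr + pr.
pq = (-11)*3 = -33
qr = 3*(-3) = -9
pr = (-11)*(-3) = 33
pq + qr + pr = -33 + (-9) + 33 = -9
Step 2: Take absolute value.
det(P(-11,3,-3)) = |-9| = 9

9


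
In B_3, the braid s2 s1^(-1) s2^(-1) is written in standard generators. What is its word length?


The word length counts the number of generators (including inverses).
Listing each generator: s2, s1^(-1), s2^(-1)
There are 3 generators in this braid word.

3


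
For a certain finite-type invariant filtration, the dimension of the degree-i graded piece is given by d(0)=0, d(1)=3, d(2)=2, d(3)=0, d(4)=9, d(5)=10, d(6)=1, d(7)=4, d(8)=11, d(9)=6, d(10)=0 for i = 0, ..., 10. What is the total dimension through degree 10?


Total dimension = d(0) + d(1) + ... + d(10)
= 0 + 3 + 2 + 0 + 9 + 10 + 1 + 4 + 11 + 6 + 0
= 46

46


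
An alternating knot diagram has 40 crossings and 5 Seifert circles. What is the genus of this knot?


For alternating knots, g = (c - s + 1)/2.
= (40 - 5 + 1)/2
= 36/2 = 18

18


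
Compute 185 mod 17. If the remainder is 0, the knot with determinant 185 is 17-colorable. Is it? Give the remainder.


Step 1: A knot is p-colorable if and only if p divides its determinant.
Step 2: Compute 185 mod 17.
185 = 10 * 17 + 15
Step 3: 185 mod 17 = 15
Step 4: The knot is 17-colorable: no

15


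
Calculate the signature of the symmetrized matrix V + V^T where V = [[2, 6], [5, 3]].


Step 1: V + V^T = [[4, 11], [11, 6]]
Step 2: trace = 10, det = -97
Step 3: Discriminant = 10^2 - 4*(-97) = 488
Step 4: Eigenvalues: 16.0454, -6.04536
Step 5: Signature = (# positive eigenvalues) - (# negative eigenvalues) = 0

0


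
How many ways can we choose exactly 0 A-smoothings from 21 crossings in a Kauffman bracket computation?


We choose which 0 of 21 crossings get A-smoothings.
C(21, 0) = 21! / (0! * 21!)
= 1

1


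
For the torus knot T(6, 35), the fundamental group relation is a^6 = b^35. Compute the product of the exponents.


The relation is a^6 = b^35.
Product of exponents = 6 * 35
= 210

210


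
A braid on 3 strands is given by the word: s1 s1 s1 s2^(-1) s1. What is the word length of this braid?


The word length counts the number of generators (including inverses).
Listing each generator: s1, s1, s1, s2^(-1), s1
There are 5 generators in this braid word.

5


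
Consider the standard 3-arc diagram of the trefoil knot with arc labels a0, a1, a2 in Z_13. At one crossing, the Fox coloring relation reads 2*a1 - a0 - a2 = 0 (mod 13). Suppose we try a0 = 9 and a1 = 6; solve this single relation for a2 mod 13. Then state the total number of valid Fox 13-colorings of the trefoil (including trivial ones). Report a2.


Step 1: Apply the given crossing relation 2*a1 - a0 - a2 = 0 (mod 13).
  a2 = 2*a1 - a0 mod 13
  a2 = 2*6 - 9 mod 13
  a2 = 12 - 9 mod 13
  a2 = 3 mod 13 = 3
Step 2: The trefoil has determinant 3.
  Number of Fox p-colorings (p prime) is p^2 if p = 3, else p.
  Since 13 does not divide 3, only trivial (constant) colorings exist.
  (So the trial a0 = 9, a1 = 6 with a0 != a1 does NOT extend to a valid coloring of the whole trefoil: the other two crossing relations require 3*(a1 - a0) = 0 (mod 13), which fails.)
  Total colorings = 13
Step 3: a2 = 3, total Fox 13-colorings = 13

3


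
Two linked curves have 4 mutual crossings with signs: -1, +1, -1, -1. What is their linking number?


Step 1: Count positive crossings: 1
Step 2: Count negative crossings: 3
Step 3: Sum of signs = 1 - 3 = -2
Step 4: Linking number = sum/2 = -2/2 = -1

-1


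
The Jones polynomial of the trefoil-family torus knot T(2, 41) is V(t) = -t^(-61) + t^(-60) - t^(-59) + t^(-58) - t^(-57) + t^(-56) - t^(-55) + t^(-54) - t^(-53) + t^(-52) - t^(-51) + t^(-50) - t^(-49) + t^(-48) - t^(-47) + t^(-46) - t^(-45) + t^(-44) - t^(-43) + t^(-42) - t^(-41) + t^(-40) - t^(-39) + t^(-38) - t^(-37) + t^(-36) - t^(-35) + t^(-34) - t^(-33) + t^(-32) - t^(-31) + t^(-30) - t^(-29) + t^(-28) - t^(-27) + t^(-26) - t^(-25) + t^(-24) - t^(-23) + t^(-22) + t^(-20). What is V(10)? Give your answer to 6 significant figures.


Substituting t = 10 into V(t) = -t^(-61) + t^(-60) - t^(-59) + t^(-58) - t^(-57) + t^(-56) - t^(-55) + t^(-54) - t^(-53) + t^(-52) - t^(-51) + t^(-50) - t^(-49) + t^(-48) - t^(-47) + t^(-46) - t^(-45) + t^(-44) - t^(-43) + t^(-42) - t^(-41) + t^(-40) - t^(-39) + t^(-38) - t^(-37) + t^(-36) - t^(-35) + t^(-34) - t^(-33) + t^(-32) - t^(-31) + t^(-30) - t^(-29) + t^(-28) - t^(-27) + t^(-26) - t^(-25) + t^(-24) - t^(-23) + t^(-22) + t^(-20):
  (-)t^(-61) = -1e-61
  (+)t^(-60) = 1e-60
  (-)t^(-59) = -1e-59
  (+)t^(-58) = 1e-58
  (-)t^(-57) = -1e-57
  (+)t^(-56) = 1e-56
  (-)t^(-55) = -1e-55
  (+)t^(-54) = 1e-54
  (-)t^(-53) = -1e-53
  (+)t^(-52) = 1e-52
  (-)t^(-51) = -1e-51
  (+)t^(-50) = 1e-50
  (-)t^(-49) = -1e-49
  (+)t^(-48) = 1e-48
  (-)t^(-47) = -1e-47
  (+)t^(-46) = 1e-46
  (-)t^(-45) = -1e-45
  (+)t^(-44) = 1e-44
  (-)t^(-43) = -1e-43
  (+)t^(-42) = 1e-42
  (-)t^(-41) = -1e-41
  (+)t^(-40) = 1e-40
  (-)t^(-39) = -1e-39
  (+)t^(-38) = 1e-38
  (-)t^(-37) = -1e-37
  (+)t^(-36) = 1e-36
  (-)t^(-35) = -1e-35
  (+)t^(-34) = 1e-34
  (-)t^(-33) = -1e-33
  (+)t^(-32) = 1e-32
  (-)t^(-31) = -1e-31
  (+)t^(-30) = 1e-30
  (-)t^(-29) = -1e-29
  (+)t^(-28) = 1e-28
  (-)t^(-27) = -1e-27
  (+)t^(-26) = 1e-26
  (-)t^(-25) = -1e-25
  (+)t^(-24) = 1e-24
  (-)t^(-23) = -1e-23
  (+)t^(-22) = 1e-22
  (+)t^(-20) = 1e-20
Sum = (-1e-61) + (1e-60) + (-1e-59) + (1e-58) + (-1e-57) + (1e-56) + (-1e-55) + (1e-54) + (-1e-53) + (1e-52) + (-1e-51) + (1e-50) + (-1e-49) + (1e-48) + (-1e-47) + (1e-46) + (-1e-45) + (1e-44) + (-1e-43) + (1e-42) + (-1e-41) + (1e-40) + (-1e-39) + (1e-38) + (-1e-37) + (1e-36) + (-1e-35) + (1e-34) + (-1e-33) + (1e-32) + (-1e-31) + (1e-30) + (-1e-29) + (1e-28) + (-1e-27) + (1e-26) + (-1e-25) + (1e-24) + (-1e-23) + (1e-22) + (1e-20)
= 1.009090909e-20
Rounded to 6 significant figures: 1.00909e-20

1.00909e-20


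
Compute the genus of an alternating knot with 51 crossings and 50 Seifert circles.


For alternating knots, g = (c - s + 1)/2.
= (51 - 50 + 1)/2
= 2/2 = 1

1


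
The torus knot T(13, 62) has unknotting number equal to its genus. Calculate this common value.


For a torus knot T(p,q), both the unknotting number and genus equal (p-1)(q-1)/2.
= (13-1)(62-1)/2
= 12*61/2
= 732/2 = 366

366


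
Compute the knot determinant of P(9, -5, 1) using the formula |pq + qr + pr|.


Step 1: Compute pq + qr + pr.
pq = 9*(-5) = -45
qr = (-5)*1 = -5
pr = 9*1 = 9
pq + qr + pr = -45 + (-5) + 9 = -41
Step 2: Take absolute value.
det(P(9,-5,1)) = |-41| = 41

41


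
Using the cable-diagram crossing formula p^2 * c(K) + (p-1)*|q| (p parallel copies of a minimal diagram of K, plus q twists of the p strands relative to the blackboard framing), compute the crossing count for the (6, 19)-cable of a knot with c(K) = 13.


Step 1: Each of the c(K) crossings of the companion diagram becomes p*p = p^2 crossings among the p parallel strands, and each of the |q| twists s_1 s_2 ... s_(p-1) adds (p-1) crossings.
  Crossings = p^2 * c(K) + (p-1)*|q|
Step 2: = 6^2 * 13 + (6-1)*19
Step 3: = 36*13 + 5*19
Step 4: = 468 + 95 = 563

563


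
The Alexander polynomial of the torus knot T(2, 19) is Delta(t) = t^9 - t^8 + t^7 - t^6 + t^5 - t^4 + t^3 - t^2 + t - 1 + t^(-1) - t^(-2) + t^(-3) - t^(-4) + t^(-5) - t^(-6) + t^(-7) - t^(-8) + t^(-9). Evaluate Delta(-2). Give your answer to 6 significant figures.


Substituting t = -2 into Delta(t) = t^9 - t^8 + t^7 - t^6 + t^5 - t^4 + t^3 - t^2 + t - 1 + t^(-1) - t^(-2) + t^(-3) - t^(-4) + t^(-5) - t^(-6) + t^(-7) - t^(-8) + t^(-9):
Term values: (-512) + (-256) + (-128) + (-64) + (-32) + (-16) + (-8) + (-4) + (-2) + (-1) + (-0.5) + (-0.25) + (-0.125) + (-0.0625) + (-0.03125) + (-0.015625) + (-0.0078125) + (-0.00390625) + (-0.00195312)
Sum = -1023.998047
Rounded to 6 significant figures: -1024

-1024


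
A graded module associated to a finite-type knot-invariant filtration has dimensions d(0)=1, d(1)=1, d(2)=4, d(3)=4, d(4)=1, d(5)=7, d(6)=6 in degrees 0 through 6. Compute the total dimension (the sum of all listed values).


Total dimension = d(0) + d(1) + ... + d(6)
= 1 + 1 + 4 + 4 + 1 + 7 + 6
= 24

24


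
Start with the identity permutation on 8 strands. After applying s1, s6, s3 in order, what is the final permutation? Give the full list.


Starting with identity [1, 2, 3, 4, 5, 6, 7, 8].
Apply generators in sequence:
  After s1: [2, 1, 3, 4, 5, 6, 7, 8]
  After s6: [2, 1, 3, 4, 5, 7, 6, 8]
  After s3: [2, 1, 4, 3, 5, 7, 6, 8]
Final permutation: [2, 1, 4, 3, 5, 7, 6, 8]

[2, 1, 4, 3, 5, 7, 6, 8]


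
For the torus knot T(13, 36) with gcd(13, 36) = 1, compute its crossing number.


For a torus knot T(p, q) with gcd(p,q)=1,
the crossing number is min(p*(q-1), q*(p-1)).
p*(q-1) = 13*35 = 455
q*(p-1) = 36*12 = 432
min(455, 432) = 432

432


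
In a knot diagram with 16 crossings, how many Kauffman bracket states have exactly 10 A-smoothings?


We choose which 10 of 16 crossings get A-smoothings.
C(16, 10) = 16! / (10! * 6!)
= 8008

8008


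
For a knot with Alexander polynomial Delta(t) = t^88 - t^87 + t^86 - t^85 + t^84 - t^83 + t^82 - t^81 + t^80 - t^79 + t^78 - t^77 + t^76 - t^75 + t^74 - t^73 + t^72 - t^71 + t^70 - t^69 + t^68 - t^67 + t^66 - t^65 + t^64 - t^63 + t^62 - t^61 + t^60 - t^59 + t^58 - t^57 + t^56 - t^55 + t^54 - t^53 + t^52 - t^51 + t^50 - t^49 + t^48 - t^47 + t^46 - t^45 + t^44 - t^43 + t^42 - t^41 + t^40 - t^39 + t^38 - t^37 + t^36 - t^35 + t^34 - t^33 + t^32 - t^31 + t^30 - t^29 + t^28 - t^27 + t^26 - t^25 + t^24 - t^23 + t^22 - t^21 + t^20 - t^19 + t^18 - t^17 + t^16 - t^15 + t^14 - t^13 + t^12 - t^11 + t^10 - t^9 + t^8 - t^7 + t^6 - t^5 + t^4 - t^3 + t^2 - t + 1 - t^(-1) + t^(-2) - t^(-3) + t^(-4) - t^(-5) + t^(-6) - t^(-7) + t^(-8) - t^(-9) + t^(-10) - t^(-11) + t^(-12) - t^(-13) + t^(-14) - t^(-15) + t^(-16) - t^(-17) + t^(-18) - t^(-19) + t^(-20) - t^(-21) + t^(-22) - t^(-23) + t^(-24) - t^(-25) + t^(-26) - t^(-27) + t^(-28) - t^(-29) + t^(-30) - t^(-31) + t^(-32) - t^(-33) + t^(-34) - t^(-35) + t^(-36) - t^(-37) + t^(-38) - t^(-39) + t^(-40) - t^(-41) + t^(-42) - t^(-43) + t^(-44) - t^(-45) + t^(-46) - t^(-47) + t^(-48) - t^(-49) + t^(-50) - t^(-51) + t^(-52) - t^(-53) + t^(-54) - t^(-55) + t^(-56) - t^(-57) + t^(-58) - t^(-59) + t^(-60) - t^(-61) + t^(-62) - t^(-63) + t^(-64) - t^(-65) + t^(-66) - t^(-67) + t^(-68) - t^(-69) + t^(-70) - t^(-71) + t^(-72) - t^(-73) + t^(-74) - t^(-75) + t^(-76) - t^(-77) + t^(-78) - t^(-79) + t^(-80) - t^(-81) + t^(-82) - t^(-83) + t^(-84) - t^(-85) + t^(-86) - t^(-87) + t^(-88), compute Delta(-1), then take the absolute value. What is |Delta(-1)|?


Step 1: The polynomial has 177 terms with alternating signs, exponents from 88 down to -88.
Step 2: Substitute t = -1. The i-th term has coefficient (-1)^i and exponent (m-i),
  so its value is (-1)^i * (-1)^(m-i) = (-1)^m = 1 for every i.
Step 3: All 177 terms equal 1, so Delta(-1) = 177 * (1) = 177
Step 4: |Delta(-1)| = 177

177


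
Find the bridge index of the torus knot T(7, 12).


The bridge number of T(p,q) is min(p,q).
min(7, 12) = 7

7


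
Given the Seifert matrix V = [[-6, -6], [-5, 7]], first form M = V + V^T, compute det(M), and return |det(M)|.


Step 1: Form V + V^T where V = [[-6, -6], [-5, 7]]
  V^T = [[-6, -5], [-6, 7]]
  V + V^T = [[-12, -11], [-11, 14]]
Step 2: det(V + V^T) = (-12)*14 - (-11)*(-11)
  = -168 - 121 = -289
Step 3: Knot determinant = |det(V + V^T)| = |-289| = 289

289


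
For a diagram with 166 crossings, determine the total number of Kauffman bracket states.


Each crossing contributes 2 choices (A-smoothing or B-smoothing).
Total states = 2^166 = 93536104789177786765035829293842113257979682750464

93536104789177786765035829293842113257979682750464


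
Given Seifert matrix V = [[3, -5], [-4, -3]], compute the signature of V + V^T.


Step 1: V + V^T = [[6, -9], [-9, -6]]
Step 2: trace = 0, det = -117
Step 3: Discriminant = 0^2 - 4*(-117) = 468
Step 4: Eigenvalues: 10.8167, -10.8167
Step 5: Signature = (# positive eigenvalues) - (# negative eigenvalues) = 0

0


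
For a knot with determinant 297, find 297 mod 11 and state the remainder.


Step 1: A knot is p-colorable if and only if p divides its determinant.
Step 2: Compute 297 mod 11.
297 = 27 * 11 + 0
Step 3: 297 mod 11 = 0
Step 4: The knot is 11-colorable: yes

0


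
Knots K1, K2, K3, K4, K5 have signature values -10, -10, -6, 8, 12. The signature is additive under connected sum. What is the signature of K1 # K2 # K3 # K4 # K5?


The signature is additive under connected sum.
signature(K1 # K2 # K3 # K4 # K5) = (-10) + (-10) + (-6) + (8) + (12)
= -6

-6


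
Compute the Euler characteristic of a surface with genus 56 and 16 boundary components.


chi = 2 - 2g - b
= 2 - 2*56 - 16
= 2 - 112 - 16 = -126

-126


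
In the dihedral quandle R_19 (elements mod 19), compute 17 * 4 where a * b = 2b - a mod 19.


17 * 4 = 2*4 - 17 mod 19
= 8 - 17 mod 19
= -9 mod 19 = 10

10


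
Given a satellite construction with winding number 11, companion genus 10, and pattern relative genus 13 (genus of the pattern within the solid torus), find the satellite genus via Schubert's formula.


Schubert: g(satellite) = g_rel(pattern) + |winding| * g(companion),
where g_rel(pattern) is the genus of the pattern relative to the solid torus.
= 13 + 11 * 10
= 13 + 110 = 123

123


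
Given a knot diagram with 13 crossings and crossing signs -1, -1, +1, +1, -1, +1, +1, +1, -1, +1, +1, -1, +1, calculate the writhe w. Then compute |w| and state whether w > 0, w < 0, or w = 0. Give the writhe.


Step 1: Count positive crossings (+1).
Positive crossings: 8
Step 2: Count negative crossings (-1).
Negative crossings: 5
Step 3: Writhe = (positive) - (negative)
w = 8 - 5 = 3
Step 4: |w| = 3, and w is positive

3


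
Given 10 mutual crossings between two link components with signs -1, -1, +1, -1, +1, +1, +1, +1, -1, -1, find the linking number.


Step 1: Count positive crossings: 5
Step 2: Count negative crossings: 5
Step 3: Sum of signs = 5 - 5 = 0
Step 4: Linking number = sum/2 = 0/2 = 0

0


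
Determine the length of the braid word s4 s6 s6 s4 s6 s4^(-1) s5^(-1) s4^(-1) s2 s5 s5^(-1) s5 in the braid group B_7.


The word length counts the number of generators (including inverses).
Listing each generator: s4, s6, s6, s4, s6, s4^(-1), s5^(-1), s4^(-1), s2, s5, s5^(-1), s5
There are 12 generators in this braid word.

12


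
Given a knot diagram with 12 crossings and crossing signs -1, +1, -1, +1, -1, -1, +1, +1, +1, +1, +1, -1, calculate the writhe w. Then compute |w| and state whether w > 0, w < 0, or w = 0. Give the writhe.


Step 1: Count positive crossings (+1).
Positive crossings: 7
Step 2: Count negative crossings (-1).
Negative crossings: 5
Step 3: Writhe = (positive) - (negative)
w = 7 - 5 = 2
Step 4: |w| = 2, and w is positive

2


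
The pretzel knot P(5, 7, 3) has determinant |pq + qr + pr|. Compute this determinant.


Step 1: Compute pq + qr + pr.
pq = 5*7 = 35
qr = 7*3 = 21
pr = 5*3 = 15
pq + qr + pr = 35 + 21 + 15 = 71
Step 2: Take absolute value.
det(P(5,7,3)) = |71| = 71

71


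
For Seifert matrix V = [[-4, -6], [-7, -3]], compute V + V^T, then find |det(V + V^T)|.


Step 1: Form V + V^T where V = [[-4, -6], [-7, -3]]
  V^T = [[-4, -7], [-6, -3]]
  V + V^T = [[-8, -13], [-13, -6]]
Step 2: det(V + V^T) = (-8)*(-6) - (-13)*(-13)
  = 48 - 169 = -121
Step 3: Knot determinant = |det(V + V^T)| = |-121| = 121

121


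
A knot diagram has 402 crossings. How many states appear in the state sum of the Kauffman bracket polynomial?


Each crossing contributes 2 choices (A-smoothing or B-smoothing).
Total states = 2^402 = 10328999512347634358623676688012047497318823171316894051322637426162590488067364778518581413120551325743612687890989973504

10328999512347634358623676688012047497318823171316894051322637426162590488067364778518581413120551325743612687890989973504


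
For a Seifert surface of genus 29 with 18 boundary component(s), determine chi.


chi = 2 - 2g - b
= 2 - 2*29 - 18
= 2 - 58 - 18 = -74

-74


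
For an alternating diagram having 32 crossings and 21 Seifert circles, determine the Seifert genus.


For alternating knots, g = (c - s + 1)/2.
= (32 - 21 + 1)/2
= 12/2 = 6

6


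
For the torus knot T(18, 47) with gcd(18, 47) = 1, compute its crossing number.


For a torus knot T(p, q) with gcd(p,q)=1,
the crossing number is min(p*(q-1), q*(p-1)).
p*(q-1) = 18*46 = 828
q*(p-1) = 47*17 = 799
min(828, 799) = 799

799


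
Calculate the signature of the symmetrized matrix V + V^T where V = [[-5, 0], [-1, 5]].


Step 1: V + V^T = [[-10, -1], [-1, 10]]
Step 2: trace = 0, det = -101
Step 3: Discriminant = 0^2 - 4*(-101) = 404
Step 4: Eigenvalues: 10.0499, -10.0499
Step 5: Signature = (# positive eigenvalues) - (# negative eigenvalues) = 0

0


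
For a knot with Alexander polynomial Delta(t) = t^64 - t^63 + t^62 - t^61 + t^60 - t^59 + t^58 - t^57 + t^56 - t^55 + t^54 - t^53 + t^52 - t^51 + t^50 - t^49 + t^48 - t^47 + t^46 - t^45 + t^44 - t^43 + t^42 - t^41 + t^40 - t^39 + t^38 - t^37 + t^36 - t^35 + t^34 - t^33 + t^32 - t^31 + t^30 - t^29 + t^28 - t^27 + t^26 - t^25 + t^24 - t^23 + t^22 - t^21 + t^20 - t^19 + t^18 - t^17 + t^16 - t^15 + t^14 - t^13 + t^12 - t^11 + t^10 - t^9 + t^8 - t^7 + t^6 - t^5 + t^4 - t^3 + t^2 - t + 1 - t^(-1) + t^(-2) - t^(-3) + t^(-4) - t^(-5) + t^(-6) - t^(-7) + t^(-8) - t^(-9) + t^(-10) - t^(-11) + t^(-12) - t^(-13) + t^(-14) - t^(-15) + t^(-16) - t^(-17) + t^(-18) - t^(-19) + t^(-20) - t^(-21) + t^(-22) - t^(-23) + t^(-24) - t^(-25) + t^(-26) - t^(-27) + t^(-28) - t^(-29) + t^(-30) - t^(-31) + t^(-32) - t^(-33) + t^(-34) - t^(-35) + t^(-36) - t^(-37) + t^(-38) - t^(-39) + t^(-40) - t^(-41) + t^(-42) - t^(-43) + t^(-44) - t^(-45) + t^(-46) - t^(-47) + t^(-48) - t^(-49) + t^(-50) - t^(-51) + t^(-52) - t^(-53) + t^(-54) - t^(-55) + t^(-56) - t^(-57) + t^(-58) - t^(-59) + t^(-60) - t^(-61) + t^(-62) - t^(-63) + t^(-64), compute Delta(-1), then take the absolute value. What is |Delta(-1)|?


Step 1: The polynomial has 129 terms with alternating signs, exponents from 64 down to -64.
Step 2: Substitute t = -1. The i-th term has coefficient (-1)^i and exponent (m-i),
  so its value is (-1)^i * (-1)^(m-i) = (-1)^m = 1 for every i.
Step 3: All 129 terms equal 1, so Delta(-1) = 129 * (1) = 129
Step 4: |Delta(-1)| = 129

129


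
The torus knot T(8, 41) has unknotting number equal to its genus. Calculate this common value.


For a torus knot T(p,q), both the unknotting number and genus equal (p-1)(q-1)/2.
= (8-1)(41-1)/2
= 7*40/2
= 280/2 = 140

140


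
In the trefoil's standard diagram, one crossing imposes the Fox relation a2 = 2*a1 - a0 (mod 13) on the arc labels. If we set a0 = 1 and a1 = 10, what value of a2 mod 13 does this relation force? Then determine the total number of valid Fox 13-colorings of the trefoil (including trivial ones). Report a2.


Step 1: Apply the given crossing relation 2*a1 - a0 - a2 = 0 (mod 13).
  a2 = 2*a1 - a0 mod 13
  a2 = 2*10 - 1 mod 13
  a2 = 20 - 1 mod 13
  a2 = 19 mod 13 = 6
Step 2: The trefoil has determinant 3.
  Number of Fox p-colorings (p prime) is p^2 if p = 3, else p.
  Since 13 does not divide 3, only trivial (constant) colorings exist.
  (So the trial a0 = 1, a1 = 10 with a0 != a1 does NOT extend to a valid coloring of the whole trefoil: the other two crossing relations require 3*(a1 - a0) = 0 (mod 13), which fails.)
  Total colorings = 13
Step 3: a2 = 6, total Fox 13-colorings = 13

6


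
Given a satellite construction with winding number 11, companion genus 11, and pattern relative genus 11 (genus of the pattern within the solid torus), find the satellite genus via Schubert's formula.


Schubert: g(satellite) = g_rel(pattern) + |winding| * g(companion),
where g_rel(pattern) is the genus of the pattern relative to the solid torus.
= 11 + 11 * 11
= 11 + 121 = 132

132


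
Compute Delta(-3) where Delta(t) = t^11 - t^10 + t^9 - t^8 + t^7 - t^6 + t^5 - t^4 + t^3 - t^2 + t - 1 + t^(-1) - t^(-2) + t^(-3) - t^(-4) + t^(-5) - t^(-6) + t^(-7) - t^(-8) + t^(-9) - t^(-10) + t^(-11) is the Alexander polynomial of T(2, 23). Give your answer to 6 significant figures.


Substituting t = -3 into Delta(t) = t^11 - t^10 + t^9 - t^8 + t^7 - t^6 + t^5 - t^4 + t^3 - t^2 + t - 1 + t^(-1) - t^(-2) + t^(-3) - t^(-4) + t^(-5) - t^(-6) + t^(-7) - t^(-8) + t^(-9) - t^(-10) + t^(-11):
Term values: (-177147) + (-59049) + (-19683) + (-6561) + (-2187) + (-729) + (-243) + (-81) + (-27) + (-9) + (-3) + (-1) + (-0.333333) + (-0.111111) + (-0.037037) + (-0.0123457) + (-0.00411523) + (-0.00137174) + (-0.000457247) + (-0.000152416) + (-5.08053e-05) + (-1.69351e-05) + (-5.64503e-06)
Sum = -265720.5
Rounded to 6 significant figures: -265720

-265720


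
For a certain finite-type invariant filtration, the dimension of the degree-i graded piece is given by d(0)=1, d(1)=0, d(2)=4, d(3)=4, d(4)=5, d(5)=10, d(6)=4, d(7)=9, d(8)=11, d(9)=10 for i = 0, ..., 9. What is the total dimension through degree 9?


Total dimension = d(0) + d(1) + ... + d(9)
= 1 + 0 + 4 + 4 + 5 + 10 + 4 + 9 + 11 + 10
= 58

58


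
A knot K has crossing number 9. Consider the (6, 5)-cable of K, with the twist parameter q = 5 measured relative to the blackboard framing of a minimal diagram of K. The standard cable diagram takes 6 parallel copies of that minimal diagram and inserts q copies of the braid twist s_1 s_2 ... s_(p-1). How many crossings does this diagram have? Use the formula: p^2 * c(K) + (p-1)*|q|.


Step 1: Each of the c(K) crossings of the companion diagram becomes p*p = p^2 crossings among the p parallel strands, and each of the |q| twists s_1 s_2 ... s_(p-1) adds (p-1) crossings.
  Crossings = p^2 * c(K) + (p-1)*|q|
Step 2: = 6^2 * 9 + (6-1)*5
Step 3: = 36*9 + 5*5
Step 4: = 324 + 25 = 349

349


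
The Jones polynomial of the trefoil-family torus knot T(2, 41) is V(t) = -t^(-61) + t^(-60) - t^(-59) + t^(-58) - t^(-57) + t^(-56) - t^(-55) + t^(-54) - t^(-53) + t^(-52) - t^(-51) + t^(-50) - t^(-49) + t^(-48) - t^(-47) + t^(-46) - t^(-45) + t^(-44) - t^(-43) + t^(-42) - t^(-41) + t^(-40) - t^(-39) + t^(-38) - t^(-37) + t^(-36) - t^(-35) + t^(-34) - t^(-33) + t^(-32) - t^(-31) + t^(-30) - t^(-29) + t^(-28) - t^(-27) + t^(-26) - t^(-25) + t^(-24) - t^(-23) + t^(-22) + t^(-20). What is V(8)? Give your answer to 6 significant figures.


Substituting t = 8 into V(t) = -t^(-61) + t^(-60) - t^(-59) + t^(-58) - t^(-57) + t^(-56) - t^(-55) + t^(-54) - t^(-53) + t^(-52) - t^(-51) + t^(-50) - t^(-49) + t^(-48) - t^(-47) + t^(-46) - t^(-45) + t^(-44) - t^(-43) + t^(-42) - t^(-41) + t^(-40) - t^(-39) + t^(-38) - t^(-37) + t^(-36) - t^(-35) + t^(-34) - t^(-33) + t^(-32) - t^(-31) + t^(-30) - t^(-29) + t^(-28) - t^(-27) + t^(-26) - t^(-25) + t^(-24) - t^(-23) + t^(-22) + t^(-20):
  (-)t^(-61) = -8.15663e-56
  (+)t^(-60) = 6.5253e-55
  (-)t^(-59) = -5.22024e-54
  (+)t^(-58) = 4.17619e-53
  (-)t^(-57) = -3.34096e-52
  (+)t^(-56) = 2.67276e-51
  (-)t^(-55) = -2.13821e-50
  (+)t^(-54) = 1.71057e-49
  (-)t^(-53) = -1.36846e-48
  (+)t^(-52) = 1.09476e-47
  (-)t^(-51) = -8.75812e-47
  (+)t^(-50) = 7.00649e-46
  (-)t^(-49) = -5.60519e-45
  (+)t^(-48) = 4.48416e-44
  (-)t^(-47) = -3.58732e-43
  (+)t^(-46) = 2.86986e-42
  (-)t^(-45) = -2.29589e-41
  (+)t^(-44) = 1.83671e-40
  (-)t^(-43) = -1.46937e-39
  (+)t^(-42) = 1.17549e-38
  (-)t^(-41) = -9.40395e-38
  (+)t^(-40) = 7.52316e-37
  (-)t^(-39) = -6.01853e-36
  (+)t^(-38) = 4.81482e-35
  (-)t^(-37) = -3.85186e-34
  (+)t^(-36) = 3.08149e-33
  (-)t^(-35) = -2.46519e-32
  (+)t^(-34) = 1.97215e-31
  (-)t^(-33) = -1.57772e-30
  (+)t^(-32) = 1.26218e-29
  (-)t^(-31) = -1.00974e-28
  (+)t^(-30) = 8.07794e-28
  (-)t^(-29) = -6.46235e-27
  (+)t^(-28) = 5.16988e-26
  (-)t^(-27) = -4.1359e-25
  (+)t^(-26) = 3.30872e-24
  (-)t^(-25) = -2.64698e-23
  (+)t^(-24) = 2.11758e-22
  (-)t^(-23) = -1.69407e-21
  (+)t^(-22) = 1.35525e-20
  (+)t^(-20) = 8.67362e-19
Sum = (-8.15663e-56) + (6.5253e-55) + (-5.22024e-54) + (4.17619e-53) + (-3.34096e-52) + (2.67276e-51) + (-2.13821e-50) + (1.71057e-49) + (-1.36846e-48) + (1.09476e-47) + (-8.75812e-47) + (7.00649e-46) + (-5.60519e-45) + (4.48416e-44) + (-3.58732e-43) + (2.86986e-42) + (-2.29589e-41) + (1.83671e-40) + (-1.46937e-39) + (1.17549e-38) + (-9.40395e-38) + (7.52316e-37) + (-6.01853e-36) + (4.81482e-35) + (-3.85186e-34) + (3.08149e-33) + (-2.46519e-32) + (1.97215e-31) + (-1.57772e-30) + (1.26218e-29) + (-1.00974e-28) + (8.07794e-28) + (-6.46235e-27) + (5.16988e-26) + (-4.1359e-25) + (3.30872e-24) + (-2.64698e-23) + (2.11758e-22) + (-1.69407e-21) + (1.35525e-20) + (8.67362e-19)
= 8.794084288e-19
Rounded to 6 significant figures: 8.79408e-19

8.79408e-19
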